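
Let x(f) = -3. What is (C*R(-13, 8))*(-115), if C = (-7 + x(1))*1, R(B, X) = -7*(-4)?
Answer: 32200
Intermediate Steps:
R(B, X) = 28
C = -10 (C = (-7 - 3)*1 = -10*1 = -10)
(C*R(-13, 8))*(-115) = -10*28*(-115) = -280*(-115) = 32200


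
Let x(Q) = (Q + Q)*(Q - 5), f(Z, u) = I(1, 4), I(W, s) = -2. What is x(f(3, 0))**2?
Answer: 784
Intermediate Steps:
f(Z, u) = -2
x(Q) = 2*Q*(-5 + Q) (x(Q) = (2*Q)*(-5 + Q) = 2*Q*(-5 + Q))
x(f(3, 0))**2 = (2*(-2)*(-5 - 2))**2 = (2*(-2)*(-7))**2 = 28**2 = 784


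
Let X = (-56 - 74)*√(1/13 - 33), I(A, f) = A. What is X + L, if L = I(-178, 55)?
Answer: -178 - 20*I*√1391 ≈ -178.0 - 745.92*I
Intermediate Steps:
L = -178
X = -20*I*√1391 (X = -130*√(1/13 - 33) = -20*I*√1391 ≈ -745.92*I)
X + L = -20*I*√1391 - 178 = -178 - 20*I*√1391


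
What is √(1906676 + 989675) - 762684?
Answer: -762684 + √2896351 ≈ -7.6098e+5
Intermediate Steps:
√(1906676 + 989675) - 762684 = √2896351 - 762684 = -762684 + √2896351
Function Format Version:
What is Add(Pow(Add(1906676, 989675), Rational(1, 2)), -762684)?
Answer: Add(-762684, Pow(2896351, Rational(1, 2))) ≈ -7.6098e+5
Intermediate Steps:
Add(Pow(Add(1906676, 989675), Rational(1, 2)), -762684) = Add(Pow(2896351, Rational(1, 2)), -762684) = Add(-762684, Pow(2896351, Rational(1, 2)))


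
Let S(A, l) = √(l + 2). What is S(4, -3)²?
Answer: -1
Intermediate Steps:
S(A, l) = √(2 + l)
S(4, -3)² = (√(2 - 3))² = (√(-1))² = I² = -1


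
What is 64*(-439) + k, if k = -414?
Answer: -28510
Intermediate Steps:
64*(-439) + k = 64*(-439) - 414 = -28096 - 414 = -28510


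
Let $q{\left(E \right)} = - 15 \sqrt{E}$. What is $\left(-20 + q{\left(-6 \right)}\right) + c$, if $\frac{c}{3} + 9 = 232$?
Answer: $649 - 15 i \sqrt{6} \approx 649.0 - 36.742 i$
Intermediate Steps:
$c = 669$ ($c = -27 + 3 \cdot 232 = -27 + 696 = 669$)
$\left(-20 + q{\left(-6 \right)}\right) + c = \left(-20 - 15 \sqrt{-6}\right) + 669 = \left(-20 - 15 i \sqrt{6}\right) + 669 = 649 - 15 i \sqrt{6}$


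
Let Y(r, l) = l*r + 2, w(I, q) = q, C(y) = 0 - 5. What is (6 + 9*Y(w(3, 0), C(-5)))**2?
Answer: 576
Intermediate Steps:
C(y) = -5
Y(r, l) = 2 + l*r
(6 + 9*Y(w(3, 0), C(-5)))**2 = (6 + 9*(2 - 5*0))**2 = (6 + 9*(2 + 0))**2 = (6 + 9*2)**2 = (6 + 18)**2 = 24**2 = 576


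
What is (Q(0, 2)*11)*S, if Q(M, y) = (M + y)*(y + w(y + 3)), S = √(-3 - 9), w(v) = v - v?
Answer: 88*I*√3 ≈ 152.42*I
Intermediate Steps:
w(v) = 0
S = 2*I*√3 (S = √(-12) = 2*I*√3 ≈ 3.4641*I)
Q(M, y) = y*(M + y) (Q(M, y) = (M + y)*(y + 0) = (M + y)*y = y*(M + y))
(Q(0, 2)*11)*S = ((2*(0 + 2))*11)*(2*I*√3) = ((2*2)*11)*(2*I*√3) = (4*11)*(2*I*√3) = 44*(2*I*√3) = 88*I*√3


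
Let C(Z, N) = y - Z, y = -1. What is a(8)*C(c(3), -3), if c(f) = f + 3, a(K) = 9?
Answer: -63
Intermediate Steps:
c(f) = 3 + f
C(Z, N) = -1 - Z
a(8)*C(c(3), -3) = 9*(-1 - (3 + 3)) = 9*(-1 - 1*6) = 9*(-1 - 6) = 9*(-7) = -63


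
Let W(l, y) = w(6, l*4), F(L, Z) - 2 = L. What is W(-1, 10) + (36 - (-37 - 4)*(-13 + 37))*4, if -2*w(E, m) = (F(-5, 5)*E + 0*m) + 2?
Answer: 4088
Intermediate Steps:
F(L, Z) = 2 + L
w(E, m) = -1 + 3*E/2 (w(E, m) = -(((2 - 5)*E + 0*m) + 2)/2 = -((-3*E + 0) + 2)/2 = -(-3*E + 2)/2 = -(2 - 3*E)/2 = -1 + 3*E/2)
W(l, y) = 8 (W(l, y) = -1 + (3/2)*6 = -1 + 9 = 8)
W(-1, 10) + (36 - (-37 - 4)*(-13 + 37))*4 = 8 + (36 - (-37 - 4)*(-13 + 37))*4 = 8 + (36 - (-41)*24)*4 = 8 + (36 - 1*(-984))*4 = 8 + (36 + 984)*4 = 8 + 1020*4 = 8 + 4080 = 4088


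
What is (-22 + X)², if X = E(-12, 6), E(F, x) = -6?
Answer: 784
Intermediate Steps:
X = -6
(-22 + X)² = (-22 - 6)² = (-28)² = 784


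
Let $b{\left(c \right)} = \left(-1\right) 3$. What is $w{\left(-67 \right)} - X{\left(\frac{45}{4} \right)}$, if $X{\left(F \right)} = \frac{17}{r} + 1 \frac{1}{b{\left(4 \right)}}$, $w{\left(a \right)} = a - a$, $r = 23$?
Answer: $- \frac{28}{69} \approx -0.4058$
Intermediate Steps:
$b{\left(c \right)} = -3$
$w{\left(a \right)} = 0$
$X{\left(F \right)} = \frac{28}{69}$ ($X{\left(F \right)} = \frac{17}{23} + 1 \frac{1}{-3} = 17 \cdot \frac{1}{23} + 1 \left(- \frac{1}{3}\right) = \frac{17}{23} - \frac{1}{3} = \frac{28}{69}$)
$w{\left(-67 \right)} - X{\left(\frac{45}{4} \right)} = 0 - \frac{28}{69} = - \frac{28}{69}$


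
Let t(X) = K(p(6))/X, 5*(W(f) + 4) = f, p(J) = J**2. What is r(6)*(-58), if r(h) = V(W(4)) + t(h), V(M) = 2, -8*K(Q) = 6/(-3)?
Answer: -1421/12 ≈ -118.42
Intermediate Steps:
W(f) = -4 + f/5
K(Q) = 1/4 (K(Q) = -3/(4*(-3)) = -3*(-1)/(4*3) = -1/8*(-2) = 1/4)
t(X) = 1/(4*X)
r(h) = 2 + 1/(4*h)
r(6)*(-58) = (2 + (1/4)/6)*(-58) = (2 + (1/4)*(1/6))*(-58) = (2 + 1/24)*(-58) = (49/24)*(-58) = -1421/12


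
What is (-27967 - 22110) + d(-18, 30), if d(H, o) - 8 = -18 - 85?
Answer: -50172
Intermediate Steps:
d(H, o) = -95 (d(H, o) = 8 + (-18 - 85) = 8 - 103 = -95)
(-27967 - 22110) + d(-18, 30) = (-27967 - 22110) - 95 = -50077 - 95 = -50172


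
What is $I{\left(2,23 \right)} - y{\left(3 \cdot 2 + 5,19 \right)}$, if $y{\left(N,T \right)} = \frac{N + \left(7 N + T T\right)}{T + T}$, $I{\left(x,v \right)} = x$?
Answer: $- \frac{373}{38} \approx -9.8158$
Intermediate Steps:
$y{\left(N,T \right)} = \frac{T^{2} + 8 N}{2 T}$ ($y{\left(N,T \right)} = \frac{N + \left(7 N + T^{2}\right)}{2 T} = \left(N + \left(T^{2} + 7 N\right)\right) \frac{1}{2 T} = \left(T^{2} + 8 N\right) \frac{1}{2 T} = \frac{T^{2} + 8 N}{2 T}$)
$I{\left(2,23 \right)} - y{\left(3 \cdot 2 + 5,19 \right)} = 2 - \left(\frac{1}{2} \cdot 19 + \frac{4 \left(3 \cdot 2 + 5\right)}{19}\right) = 2 - \left(\frac{19}{2} + 4 \left(6 + 5\right) \frac{1}{19}\right) = 2 - \left(\frac{19}{2} + 4 \cdot 11 \cdot \frac{1}{19}\right) = 2 - \left(\frac{19}{2} + \frac{44}{19}\right) = 2 - \frac{449}{38} = - \frac{373}{38}$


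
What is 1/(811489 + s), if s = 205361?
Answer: 1/1016850 ≈ 9.8343e-7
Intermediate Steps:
1/(811489 + s) = 1/(811489 + 205361) = 1/1016850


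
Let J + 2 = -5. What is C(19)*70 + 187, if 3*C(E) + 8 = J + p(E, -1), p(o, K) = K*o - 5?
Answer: -723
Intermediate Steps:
J = -7 (J = -2 - 5 = -7)
p(o, K) = -5 + K*o
C(E) = -20/3 - E/3 (C(E) = -8/3 + (-7 + (-5 - E))/3 = -8/3 + (-12 - E)/3 = -8/3 + (-4 - E/3) = -20/3 - E/3)
C(19)*70 + 187 = (-20/3 - ⅓*19)*70 + 187 = (-20/3 - 19/3)*70 + 187 = -13*70 + 187 = -910 + 187 = -723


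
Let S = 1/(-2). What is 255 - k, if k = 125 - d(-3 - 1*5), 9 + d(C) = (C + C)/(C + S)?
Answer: 2089/17 ≈ 122.88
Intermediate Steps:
S = -1/2 ≈ -0.50000
d(C) = -9 + 2*C/(-1/2 + C) (d(C) = -9 + (C + C)/(C - 1/2) = -9 + (2*C)/(-1/2 + C) = -9 + 2*C/(-1/2 + C))
k = 2246/17 (k = 125 - (9 - 14*(-3 - 1*5))/(-1 + 2*(-3 - 1*5)) = 125 - (9 - 14*(-3 - 5))/(-1 + 2*(-3 - 5)) = 125 - (9 - 14*(-8))/(-1 + 2*(-8)) = 125 - (9 + 112)/(-1 - 16) = 125 - 121/(-17) = 125 - (-1)*121/17 = 125 - 1*(-121/17) = 125 + 121/17 = 2246/17 ≈ 132.12)
255 - k = 255 - 1*2246/17 = 255 - 2246/17 = 2089/17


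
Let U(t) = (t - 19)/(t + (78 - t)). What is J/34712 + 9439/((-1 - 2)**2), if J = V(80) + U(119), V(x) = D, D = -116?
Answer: 2129695981/2030652 ≈ 1048.8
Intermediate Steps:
V(x) = -116
U(t) = -19/78 + t/78 (U(t) = (-19 + t)/78 = (-19 + t)*(1/78) = -19/78 + t/78)
J = -4474/39 (J = -116 + (-19/78 + (1/78)*119) = -116 + (-19/78 + 119/78) = -116 + 50/39 = -4474/39 ≈ -114.72)
J/34712 + 9439/((-1 - 2)**2) = -4474/39/34712 + 9439/((-1 - 2)**2) = -4474/39*1/34712 + 9439/((-3)**2) = -2237/676884 + 9439/9 = 2129695981/2030652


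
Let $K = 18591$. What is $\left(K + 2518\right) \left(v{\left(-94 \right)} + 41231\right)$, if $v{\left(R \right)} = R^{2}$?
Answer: $1056864303$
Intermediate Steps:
$\left(K + 2518\right) \left(v{\left(-94 \right)} + 41231\right) = \left(18591 + 2518\right) \left(\left(-94\right)^{2} + 41231\right) = 21109 \left(8836 + 41231\right) = 21109 \cdot 50067 = 1056864303$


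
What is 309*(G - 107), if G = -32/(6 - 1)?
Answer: -175203/5 ≈ -35041.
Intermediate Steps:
G = -32/5 ≈ -6.4000
309*(G - 107) = 309*(-32/5 - 107) = 309*(-567/5) = -175203/5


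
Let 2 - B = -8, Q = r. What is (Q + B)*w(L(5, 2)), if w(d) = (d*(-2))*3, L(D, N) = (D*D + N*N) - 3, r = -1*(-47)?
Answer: -8892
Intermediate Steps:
r = 47
L(D, N) = -3 + D² + N² (L(D, N) = (D² + N²) - 3 = -3 + D² + N²)
Q = 47
w(d) = -6*d (w(d) = -2*d*3 = -6*d)
B = 10 (B = 2 - 1*(-8) = 2 + 8 = 10)
(Q + B)*w(L(5, 2)) = (47 + 10)*(-6*(-3 + 5² + 2²)) = 57*(-6*(-3 + 25 + 4)) = 57*(-6*26) = 57*(-156) = -8892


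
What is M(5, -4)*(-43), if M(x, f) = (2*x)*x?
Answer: -2150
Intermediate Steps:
M(x, f) = 2*x²
M(5, -4)*(-43) = (2*5²)*(-43) = (2*25)*(-43) = 50*(-43) = -2150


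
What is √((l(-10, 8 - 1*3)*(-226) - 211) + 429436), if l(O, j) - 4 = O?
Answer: √430581 ≈ 656.19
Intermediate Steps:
l(O, j) = 4 + O
√((l(-10, 8 - 1*3)*(-226) - 211) + 429436) = √(((4 - 10)*(-226) - 211) + 429436) = √((-6*(-226) - 211) + 429436) = √((1356 - 211) + 429436) = √(1145 + 429436) = √430581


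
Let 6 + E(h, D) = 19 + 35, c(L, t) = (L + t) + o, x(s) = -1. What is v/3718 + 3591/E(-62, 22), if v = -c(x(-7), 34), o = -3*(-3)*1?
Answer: 2224887/29744 ≈ 74.801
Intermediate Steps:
o = 9 (o = 9*1 = 9)
c(L, t) = 9 + L + t (c(L, t) = (L + t) + 9 = 9 + L + t)
E(h, D) = 48 (E(h, D) = -6 + (19 + 35) = -6 + 54 = 48)
v = -42 (v = -(9 - 1 + 34) = -1*42 = -42)
v/3718 + 3591/E(-62, 22) = -42/3718 + 3591/48 = -42*1/3718 + 3591*(1/48) = -21/1859 + 1197/16 = 2224887/29744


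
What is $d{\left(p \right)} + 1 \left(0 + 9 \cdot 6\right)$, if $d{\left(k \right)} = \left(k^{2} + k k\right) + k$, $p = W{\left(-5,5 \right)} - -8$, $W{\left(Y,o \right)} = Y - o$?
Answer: $60$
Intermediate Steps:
$p = -2$ ($p = \left(-5 - 5\right) - -8 = \left(-5 - 5\right) + 8 = -10 + 8 = -2$)
$d{\left(k \right)} = k + 2 k^{2}$ ($d{\left(k \right)} = \left(k^{2} + k^{2}\right) + k = 2 k^{2} + k = k + 2 k^{2}$)
$d{\left(p \right)} + 1 \left(0 + 9 \cdot 6\right) = - 2 \left(1 + 2 \left(-2\right)\right) + 1 \left(0 + 9 \cdot 6\right) = - 2 \left(1 - 4\right) + 1 \left(0 + 54\right) = \left(-2\right) \left(-3\right) + 1 \cdot 54 = 6 + 54 = 60$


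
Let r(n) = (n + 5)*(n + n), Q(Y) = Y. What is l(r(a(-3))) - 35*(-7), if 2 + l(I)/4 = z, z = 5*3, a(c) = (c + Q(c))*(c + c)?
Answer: 297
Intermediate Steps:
a(c) = 4*c**2 (a(c) = (c + c)*(c + c) = (2*c)*(2*c) = 4*c**2)
z = 15
r(n) = 2*n*(5 + n) (r(n) = (5 + n)*(2*n) = 2*n*(5 + n))
l(I) = 52 (l(I) = -8 + 4*15 = -8 + 60 = 52)
l(r(a(-3))) - 35*(-7) = 52 - 35*(-7) = 52 + 245 = 297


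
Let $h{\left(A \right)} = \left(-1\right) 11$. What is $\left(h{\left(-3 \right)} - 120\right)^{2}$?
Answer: $17161$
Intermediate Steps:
$h{\left(A \right)} = -11$
$\left(h{\left(-3 \right)} - 120\right)^{2} = \left(-11 - 120\right)^{2} = \left(-131\right)^{2} = 17161$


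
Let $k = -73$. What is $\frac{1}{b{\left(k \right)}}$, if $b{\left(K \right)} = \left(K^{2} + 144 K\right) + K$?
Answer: $- \frac{1}{5256} \approx -0.00019026$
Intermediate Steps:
$b{\left(K \right)} = K^{2} + 145 K$
$\frac{1}{b{\left(k \right)}} = \frac{1}{\left(-73\right) \left(145 - 73\right)} = \frac{1}{\left(-73\right) 72} = \frac{1}{-5256} = - \frac{1}{5256}$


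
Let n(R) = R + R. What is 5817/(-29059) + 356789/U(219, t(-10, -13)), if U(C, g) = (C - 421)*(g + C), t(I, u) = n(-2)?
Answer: -10620563861/1262032370 ≈ -8.4155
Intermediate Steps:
n(R) = 2*R
t(I, u) = -4 (t(I, u) = 2*(-2) = -4)
U(C, g) = (-421 + C)*(C + g)
5817/(-29059) + 356789/U(219, t(-10, -13)) = 5817/(-29059) + 356789/(219² - 421*219 - 421*(-4) + 219*(-4)) = 5817*(-1/29059) + 356789/(47961 - 92199 + 1684 - 876) = -5817/29059 + 356789/(-43430) = -5817/29059 + 356789*(-1/43430) = -5817/29059 - 356789/43430 = -10620563861/1262032370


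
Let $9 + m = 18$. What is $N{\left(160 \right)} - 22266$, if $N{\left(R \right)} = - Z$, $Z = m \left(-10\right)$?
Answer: $-22176$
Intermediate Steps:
$m = 9$ ($m = -9 + 18 = 9$)
$Z = -90$ ($Z = 9 \left(-10\right) = -90$)
$N{\left(R \right)} = 90$ ($N{\left(R \right)} = \left(-1\right) \left(-90\right) = 90$)
$N{\left(160 \right)} - 22266 = 90 - 22266 = -22176$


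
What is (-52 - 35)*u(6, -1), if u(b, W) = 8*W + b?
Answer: 174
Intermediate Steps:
u(b, W) = b + 8*W
(-52 - 35)*u(6, -1) = (-52 - 35)*(6 + 8*(-1)) = -87*(6 - 8) = -87*(-2) = 174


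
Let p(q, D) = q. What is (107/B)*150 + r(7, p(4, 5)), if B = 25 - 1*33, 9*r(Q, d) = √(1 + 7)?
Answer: -8025/4 + 2*√2/9 ≈ -2005.9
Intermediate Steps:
r(Q, d) = 2*√2/9 (r(Q, d) = √(1 + 7)/9 = √8/9 = (2*√2)/9 = 2*√2/9)
B = -8 (B = 25 - 33 = -8)
(107/B)*150 + r(7, p(4, 5)) = (107/(-8))*150 + 2*√2/9 = (107*(-⅛))*150 + 2*√2/9 = -107/8*150 + 2*√2/9 = -8025/4 + 2*√2/9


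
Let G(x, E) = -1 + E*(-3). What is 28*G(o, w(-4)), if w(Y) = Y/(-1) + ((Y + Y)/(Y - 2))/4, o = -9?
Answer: -392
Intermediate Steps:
w(Y) = -Y + Y/(2*(-2 + Y)) (w(Y) = Y*(-1) + ((2*Y)/(-2 + Y))*(¼) = -Y + (2*Y/(-2 + Y))*(¼) = -Y + Y/(2*(-2 + Y)))
G(x, E) = -1 - 3*E
28*G(o, w(-4)) = 28*(-1 - 3*(-4)*(5 - 2*(-4))/(2*(-2 - 4))) = 28*(-1 - 3*(-4)*(5 + 8)/(2*(-6))) = 28*(-1 - 3*(-4)*(-1)*13/(2*6)) = 28*(-1 - 3*13/3) = 28*(-1 - 13) = 28*(-14) = -392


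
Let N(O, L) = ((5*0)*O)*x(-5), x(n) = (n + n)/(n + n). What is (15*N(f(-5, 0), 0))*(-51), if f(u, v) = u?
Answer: 0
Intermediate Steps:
x(n) = 1 (x(n) = (2*n)/((2*n)) = (2*n)*(1/(2*n)) = 1)
N(O, L) = 0 (N(O, L) = ((5*0)*O)*1 = (0*O)*1 = 0*1 = 0)
(15*N(f(-5, 0), 0))*(-51) = (15*0)*(-51) = 0*(-51) = 0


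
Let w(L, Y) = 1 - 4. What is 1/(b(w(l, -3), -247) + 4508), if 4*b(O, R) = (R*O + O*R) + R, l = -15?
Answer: 4/19267 ≈ 0.00020761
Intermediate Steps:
w(L, Y) = -3
b(O, R) = R/4 + O*R/2 (b(O, R) = ((R*O + O*R) + R)/4 = ((O*R + O*R) + R)/4 = (2*O*R + R)/4 = (R + 2*O*R)/4 = R/4 + O*R/2)
1/(b(w(l, -3), -247) + 4508) = 1/((¼)*(-247)*(1 + 2*(-3)) + 4508) = 1/((¼)*(-247)*(1 - 6) + 4508) = 1/((¼)*(-247)*(-5) + 4508) = 1/(1235/4 + 4508) = 1/(19267/4) = 4/19267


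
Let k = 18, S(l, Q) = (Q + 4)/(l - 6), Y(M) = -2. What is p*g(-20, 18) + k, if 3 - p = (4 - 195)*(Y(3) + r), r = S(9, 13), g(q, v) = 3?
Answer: 2128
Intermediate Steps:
S(l, Q) = (4 + Q)/(-6 + l)
r = 17/3 (r = (4 + 13)/(-6 + 9) = 17/3 ≈ 5.6667)
p = 2110/3 (p = 3 - (4 - 195)*(-2 + 17/3) = 3 - (-191)*11/3 = 3 - 1*(-2101/3) = 3 + 2101/3 = 2110/3 ≈ 703.33)
p*g(-20, 18) + k = (2110/3)*3 + 18 = 2110 + 18 = 2128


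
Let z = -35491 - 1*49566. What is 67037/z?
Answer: -67037/85057 ≈ -0.78814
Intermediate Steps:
z = -85057 (z = -35491 - 49566 = -85057)
67037/z = 67037/(-85057) = 67037*(-1/85057) = -67037/85057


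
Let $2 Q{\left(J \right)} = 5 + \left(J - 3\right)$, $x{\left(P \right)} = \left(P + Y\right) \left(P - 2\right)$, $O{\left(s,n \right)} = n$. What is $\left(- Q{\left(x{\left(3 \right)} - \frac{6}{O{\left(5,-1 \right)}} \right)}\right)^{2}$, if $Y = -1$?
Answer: $25$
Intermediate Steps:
$x{\left(P \right)} = \left(-1 + P\right) \left(-2 + P\right)$ ($x{\left(P \right)} = \left(P - 1\right) \left(P - 2\right) = \left(-1 + P\right) \left(-2 + P\right)$)
$Q{\left(J \right)} = 1 + \frac{J}{2}$ ($Q{\left(J \right)} = \frac{5 + \left(J - 3\right)}{2} = \frac{5 + \left(-3 + J\right)}{2} = \frac{2 + J}{2} = 1 + \frac{J}{2}$)
$\left(- Q{\left(x{\left(3 \right)} - \frac{6}{O{\left(5,-1 \right)}} \right)}\right)^{2} = \left(- (1 + \frac{\left(2 + 3^{2} - 9\right) - \frac{6}{-1}}{2})\right)^{2} = \left(- (1 + \frac{\left(2 + 9 - 9\right) - 6 \left(-1\right)}{2})\right)^{2} = \left(- (1 + \frac{2 - -6}{2})\right)^{2} = \left(- (1 + \frac{2 + 6}{2})\right)^{2} = \left(- (1 + \frac{1}{2} \cdot 8)\right)^{2} = \left(- (1 + 4)\right)^{2} = \left(\left(-1\right) 5\right)^{2} = \left(-5\right)^{2} = 25$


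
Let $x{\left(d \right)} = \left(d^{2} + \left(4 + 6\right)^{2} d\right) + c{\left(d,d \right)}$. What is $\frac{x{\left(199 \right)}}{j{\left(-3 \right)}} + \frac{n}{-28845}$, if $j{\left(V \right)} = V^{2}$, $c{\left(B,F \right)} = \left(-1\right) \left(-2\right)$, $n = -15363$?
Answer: $\frac{190722478}{28845} \approx 6612.0$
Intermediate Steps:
$c{\left(B,F \right)} = 2$
$x{\left(d \right)} = 2 + d^{2} + 100 d$ ($x{\left(d \right)} = \left(d^{2} + \left(4 + 6\right)^{2} d\right) + 2 = \left(d^{2} + 10^{2} d\right) + 2 = \left(d^{2} + 100 d\right) + 2 = 2 + d^{2} + 100 d$)
$\frac{x{\left(199 \right)}}{j{\left(-3 \right)}} + \frac{n}{-28845} = \frac{2 + 199^{2} + 100 \cdot 199}{\left(-3\right)^{2}} - \frac{15363}{-28845} = \frac{2 + 39601 + 19900}{9} - - \frac{1707}{3205} = 59503 \cdot \frac{1}{9} + \frac{1707}{3205} = \frac{59503}{9} + \frac{1707}{3205} = \frac{190722478}{28845}$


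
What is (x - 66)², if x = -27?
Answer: 8649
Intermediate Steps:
(x - 66)² = (-27 - 66)² = (-93)² = 8649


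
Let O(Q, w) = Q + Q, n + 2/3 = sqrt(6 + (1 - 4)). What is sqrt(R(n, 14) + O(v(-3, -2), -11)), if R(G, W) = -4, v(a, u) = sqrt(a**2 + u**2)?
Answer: sqrt(-4 + 2*sqrt(13)) ≈ 1.7920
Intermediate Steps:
n = -2/3 + sqrt(3) (n = -2/3 + sqrt(6 + (1 - 4)) = -2/3 + sqrt(6 - 3) = -2/3 + sqrt(3) ≈ 1.0654)
O(Q, w) = 2*Q
sqrt(R(n, 14) + O(v(-3, -2), -11)) = sqrt(-4 + 2*sqrt((-3)**2 + (-2)**2)) = sqrt(-4 + 2*sqrt(9 + 4)) = sqrt(-4 + 2*sqrt(13))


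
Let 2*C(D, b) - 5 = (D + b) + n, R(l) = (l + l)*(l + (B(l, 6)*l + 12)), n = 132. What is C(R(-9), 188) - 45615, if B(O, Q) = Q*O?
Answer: -99707/2 ≈ -49854.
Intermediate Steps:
B(O, Q) = O*Q
R(l) = 2*l*(12 + l + 6*l²) (R(l) = (l + l)*(l + ((l*6)*l + 12)) = (2*l)*(l + ((6*l)*l + 12)) = (2*l)*(l + (6*l² + 12)) = (2*l)*(l + (12 + 6*l²)) = (2*l)*(12 + l + 6*l²) = 2*l*(12 + l + 6*l²))
C(D, b) = 137/2 + D/2 + b/2 (C(D, b) = 5/2 + ((D + b) + 132)/2 = 5/2 + (132 + D + b)/2 = 5/2 + (66 + D/2 + b/2) = 137/2 + D/2 + b/2)
C(R(-9), 188) - 45615 = (137/2 + (2*(-9)*(12 - 9 + 6*(-9)²))/2 + (½)*188) - 45615 = (137/2 + (2*(-9)*(12 - 9 + 6*81))/2 + 94) - 45615 = (137/2 + (2*(-9)*(12 - 9 + 486))/2 + 94) - 45615 = (137/2 + (2*(-9)*489)/2 + 94) - 45615 = (137/2 + (½)*(-8802) + 94) - 45615 = (137/2 - 4401 + 94) - 45615 = -8477/2 - 45615 = -99707/2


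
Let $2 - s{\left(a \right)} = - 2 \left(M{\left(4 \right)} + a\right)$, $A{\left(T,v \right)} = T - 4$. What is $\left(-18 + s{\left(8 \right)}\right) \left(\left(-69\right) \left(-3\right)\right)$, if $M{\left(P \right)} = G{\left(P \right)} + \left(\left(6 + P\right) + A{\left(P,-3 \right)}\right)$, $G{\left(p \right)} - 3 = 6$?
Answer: $7866$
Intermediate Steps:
$A{\left(T,v \right)} = -4 + T$
$G{\left(p \right)} = 9$ ($G{\left(p \right)} = 3 + 6 = 9$)
$M{\left(P \right)} = 11 + 2 P$ ($M{\left(P \right)} = 9 + \left(\left(6 + P\right) + \left(-4 + P\right)\right) = 9 + \left(2 + 2 P\right) = 11 + 2 P$)
$s{\left(a \right)} = 40 + 2 a$ ($s{\left(a \right)} = 2 - - 2 \left(\left(11 + 2 \cdot 4\right) + a\right) = 2 - - 2 \left(\left(11 + 8\right) + a\right) = 2 - - 2 \left(19 + a\right) = 2 - \left(-38 - 2 a\right) = 2 + \left(38 + 2 a\right) = 40 + 2 a$)
$\left(-18 + s{\left(8 \right)}\right) \left(\left(-69\right) \left(-3\right)\right) = \left(-18 + \left(40 + 2 \cdot 8\right)\right) \left(\left(-69\right) \left(-3\right)\right) = \left(-18 + \left(40 + 16\right)\right) 207 = \left(-18 + 56\right) 207 = 38 \cdot 207 = 7866$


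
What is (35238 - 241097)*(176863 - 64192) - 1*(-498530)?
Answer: -23193840859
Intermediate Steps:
(35238 - 241097)*(176863 - 64192) - 1*(-498530) = -205859*112671 + 498530 = -23194339389 + 498530 = -23193840859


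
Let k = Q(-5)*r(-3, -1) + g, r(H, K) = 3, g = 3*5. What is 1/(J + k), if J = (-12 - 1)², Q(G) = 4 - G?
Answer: 1/211 ≈ 0.0047393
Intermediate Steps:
g = 15
k = 42 (k = (4 - 1*(-5))*3 + 15 = (4 + 5)*3 + 15 = 9*3 + 15 = 27 + 15 = 42)
J = 169 (J = (-13)² = 169)
1/(J + k) = 1/(169 + 42) = 1/211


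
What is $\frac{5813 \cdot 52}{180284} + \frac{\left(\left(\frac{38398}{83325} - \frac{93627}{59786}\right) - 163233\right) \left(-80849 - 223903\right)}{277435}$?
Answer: $\frac{143198655303682578137733}{798617201556345875} \approx 1.7931 \cdot 10^{5}$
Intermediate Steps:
$\frac{5813 \cdot 52}{180284} + \frac{\left(\left(\frac{38398}{83325} - \frac{93627}{59786}\right) - 163233\right) \left(-80849 - 223903\right)}{277435} = 302276 \cdot \frac{1}{180284} + \left(\left(38398 \cdot \frac{1}{83325} - \frac{93627}{59786}\right) - 163233\right) \left(-304752\right) \frac{1}{277435} = \frac{5813}{3467} + \left(\left(\frac{38398}{83325} - \frac{93627}{59786}\right) - 163233\right) \left(-304752\right) \frac{1}{277435} = \frac{5813}{3467} + \left(- \frac{5505806947}{4981668450} - 163233\right) \left(-304752\right) \frac{1}{277435} = \frac{5813}{3467} + \left(- \frac{813178191905797}{4981668450}\right) \left(-304752\right) \frac{1}{277435} = \frac{5813}{3467} + \frac{41302946723279241224}{830278075} \cdot \frac{1}{277435} = \frac{5813}{3467} + \frac{41302946723279241224}{230348197737625} = \frac{143198655303682578137733}{798617201556345875}$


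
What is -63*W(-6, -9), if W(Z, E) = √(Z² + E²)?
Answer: -189*√13 ≈ -681.45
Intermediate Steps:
W(Z, E) = √(E² + Z²)
-63*W(-6, -9) = -63*√((-9)² + (-6)²) = -63*√(81 + 36) = -189*√13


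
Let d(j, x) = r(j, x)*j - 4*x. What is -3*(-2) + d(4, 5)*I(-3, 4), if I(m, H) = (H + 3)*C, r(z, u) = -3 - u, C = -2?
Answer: 734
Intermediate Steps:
d(j, x) = -4*x + j*(-3 - x) (d(j, x) = (-3 - x)*j - 4*x = j*(-3 - x) - 4*x = -4*x + j*(-3 - x))
I(m, H) = -6 - 2*H (I(m, H) = (H + 3)*(-2) = (3 + H)*(-2) = -6 - 2*H)
-3*(-2) + d(4, 5)*I(-3, 4) = -3*(-2) + (-4*5 - 1*4*(3 + 5))*(-6 - 2*4) = 6 + (-20 - 1*4*8)*(-6 - 8) = 6 + (-20 - 32)*(-14) = 6 - 52*(-14) = 6 + 728 = 734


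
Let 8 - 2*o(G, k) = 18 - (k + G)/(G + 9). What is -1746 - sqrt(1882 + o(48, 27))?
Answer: -1746 - sqrt(2711338)/38 ≈ -1789.3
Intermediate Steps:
o(G, k) = -5 + (G + k)/(2*(9 + G)) (o(G, k) = 4 - (18 - (k + G)/(G + 9))/2 = 4 - (18 - (G + k)/(9 + G))/2 = 4 + (-9 + (G + k)/(2*(9 + G))) = -5 + (G + k)/(2*(9 + G)))
-1746 - sqrt(1882 + o(48, 27)) = -1746 - sqrt(1882 + (-90 + 27 - 9*48)/(2*(9 + 48))) = -1746 - sqrt(1882 + (1/2)*(-90 + 27 - 432)/57) = -1746 - sqrt(1882 + (1/2)*(1/57)*(-495)) = -1746 - sqrt(1882 - 165/38) = -1746 - sqrt(71351/38) = -1746 - sqrt(2711338)/38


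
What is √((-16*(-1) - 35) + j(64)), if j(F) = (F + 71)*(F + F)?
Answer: √17261 ≈ 131.38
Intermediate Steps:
j(F) = 2*F*(71 + F) (j(F) = (71 + F)*(2*F) = 2*F*(71 + F))
√((-16*(-1) - 35) + j(64)) = √((-16*(-1) - 35) + 2*64*(71 + 64)) = √((-4*(-4) - 35) + 2*64*135) = √((16 - 35) + 17280) = √(-19 + 17280) = √17261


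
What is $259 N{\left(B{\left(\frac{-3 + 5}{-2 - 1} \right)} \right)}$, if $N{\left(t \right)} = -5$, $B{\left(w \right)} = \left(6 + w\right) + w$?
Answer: $-1295$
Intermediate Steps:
$B{\left(w \right)} = 6 + 2 w$
$259 N{\left(B{\left(\frac{-3 + 5}{-2 - 1} \right)} \right)} = 259 \left(-5\right) = -1295$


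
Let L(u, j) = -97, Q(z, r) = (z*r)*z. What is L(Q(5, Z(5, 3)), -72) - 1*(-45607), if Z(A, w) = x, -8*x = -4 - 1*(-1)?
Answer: 45510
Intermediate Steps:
x = 3/8 (x = -(-4 - 1*(-1))/8 = -(-4 + 1)/8 = -⅛*(-3) = 3/8 ≈ 0.37500)
Z(A, w) = 3/8
Q(z, r) = r*z² (Q(z, r) = (r*z)*z = r*z²)
L(Q(5, Z(5, 3)), -72) - 1*(-45607) = -97 - 1*(-45607) = -97 + 45607 = 45510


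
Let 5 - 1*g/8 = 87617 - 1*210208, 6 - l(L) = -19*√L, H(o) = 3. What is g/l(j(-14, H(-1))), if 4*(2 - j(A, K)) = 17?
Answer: 7846144/1131 - 37269184*I/1131 ≈ 6937.4 - 32952.0*I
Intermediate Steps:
j(A, K) = -9/4 (j(A, K) = 2 - ¼*17 = 2 - 17/4 = -9/4)
l(L) = 6 + 19*√L (l(L) = 6 - (-19)*√L = 6 + 19*√L)
g = 980768 (g = 40 - 8*(87617 - 1*210208) = 40 - 8*(87617 - 210208) = 40 - 8*(-122591) = 40 + 980728 = 980768)
g/l(j(-14, H(-1))) = 980768/(6 + 19*√(-9/4)) = 980768/(6 + 19*(3*I/2)) = 980768/(6 + 57*I/2) = 980768*(4*(6 - 57*I/2)/3393) = 3923072*(6 - 57*I/2)/3393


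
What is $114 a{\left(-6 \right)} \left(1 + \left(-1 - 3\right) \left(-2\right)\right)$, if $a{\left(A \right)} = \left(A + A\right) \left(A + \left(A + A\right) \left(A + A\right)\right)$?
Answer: $-1699056$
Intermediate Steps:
$a{\left(A \right)} = 2 A \left(A + 4 A^{2}\right)$ ($a{\left(A \right)} = 2 A \left(A + 2 A 2 A\right) = 2 A \left(A + 4 A^{2}\right)$)
$114 a{\left(-6 \right)} \left(1 + \left(-1 - 3\right) \left(-2\right)\right) = 114 \left(-6\right)^{2} \left(2 + 8 \left(-6\right)\right) \left(1 + \left(-1 - 3\right) \left(-2\right)\right) = 114 \cdot 36 \left(2 - 48\right) \left(1 + \left(-1 - 3\right) \left(-2\right)\right) = 114 \cdot 36 \left(-46\right) \left(1 - -8\right) = 114 \left(- 1656 \left(1 + 8\right)\right) = 114 \left(\left(-1656\right) 9\right) = 114 \left(-14904\right) = -1699056$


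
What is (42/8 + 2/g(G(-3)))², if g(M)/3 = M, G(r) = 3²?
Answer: 330625/11664 ≈ 28.346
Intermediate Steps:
G(r) = 9
g(M) = 3*M
(42/8 + 2/g(G(-3)))² = (42/8 + 2/((3*9)))² = (42*(⅛) + 2/27)² = (21/4 + 2*(1/27))² = (21/4 + 2/27)² = (575/108)² = 330625/11664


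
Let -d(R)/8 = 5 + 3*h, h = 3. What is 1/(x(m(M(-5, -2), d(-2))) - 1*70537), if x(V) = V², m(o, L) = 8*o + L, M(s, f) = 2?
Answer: -1/61321 ≈ -1.6308e-5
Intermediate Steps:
d(R) = -112 (d(R) = -8*(5 + 3*3) = -8*(5 + 9) = -8*14 = -112)
m(o, L) = L + 8*o
1/(x(m(M(-5, -2), d(-2))) - 1*70537) = 1/((-112 + 8*2)² - 1*70537) = 1/((-112 + 16)² - 70537) = 1/((-96)² - 70537) = 1/(9216 - 70537) = 1/(-61321) = -1/61321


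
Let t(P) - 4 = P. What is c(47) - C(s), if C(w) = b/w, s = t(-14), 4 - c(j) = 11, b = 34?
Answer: -18/5 ≈ -3.6000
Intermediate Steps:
c(j) = -7 (c(j) = 4 - 1*11 = 4 - 11 = -7)
t(P) = 4 + P
s = -10 (s = 4 - 14 = -10)
C(w) = 34/w
c(47) - C(s) = -7 - 34/(-10) = -7 - 34*(-1)/10 = -7 - 1*(-17/5) = -7 + 17/5 = -18/5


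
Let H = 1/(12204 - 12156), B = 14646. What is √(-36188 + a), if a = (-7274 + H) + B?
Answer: I*√4149501/12 ≈ 169.75*I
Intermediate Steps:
H = 1/48 ≈ 0.020833
a = 353857/48 (a = (-7274 + 1/48) + 14646 = -349151/48 + 14646 = 353857/48 ≈ 7372.0)
√(-36188 + a) = √(-36188 + 353857/48) = √(-1383167/48) = I*√4149501/12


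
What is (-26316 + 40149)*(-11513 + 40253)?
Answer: 397560420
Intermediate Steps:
(-26316 + 40149)*(-11513 + 40253) = 13833*28740 = 397560420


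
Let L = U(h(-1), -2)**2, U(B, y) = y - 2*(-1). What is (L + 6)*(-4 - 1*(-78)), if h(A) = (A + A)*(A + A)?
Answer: 444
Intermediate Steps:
h(A) = 4*A**2 (h(A) = (2*A)*(2*A) = 4*A**2)
U(B, y) = 2 + y (U(B, y) = y + 2 = 2 + y)
L = 0 (L = (2 - 2)**2 = 0**2 = 0)
(L + 6)*(-4 - 1*(-78)) = (0 + 6)*(-4 - 1*(-78)) = 6*(-4 + 78) = 6*74 = 444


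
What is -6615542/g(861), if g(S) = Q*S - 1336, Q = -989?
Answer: 6615542/852865 ≈ 7.7568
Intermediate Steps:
g(S) = -1336 - 989*S (g(S) = -989*S - 1336 = -1336 - 989*S)
-6615542/g(861) = -6615542/(-1336 - 989*861) = -6615542/(-1336 - 851529) = -6615542/(-852865) = -6615542*(-1/852865) = 6615542/852865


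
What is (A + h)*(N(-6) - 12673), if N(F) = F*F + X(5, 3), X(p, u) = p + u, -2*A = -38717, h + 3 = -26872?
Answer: 189851757/2 ≈ 9.4926e+7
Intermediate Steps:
h = -26875 (h = -3 - 26872 = -26875)
A = 38717/2 (A = -1/2*(-38717) = 38717/2 ≈ 19359.)
N(F) = 8 + F**2 (N(F) = F*F + (5 + 3) = F**2 + 8 = 8 + F**2)
(A + h)*(N(-6) - 12673) = (38717/2 - 26875)*((8 + (-6)**2) - 12673) = -15033*((8 + 36) - 12673)/2 = -15033*(44 - 12673)/2 = -15033/2*(-12629) = 189851757/2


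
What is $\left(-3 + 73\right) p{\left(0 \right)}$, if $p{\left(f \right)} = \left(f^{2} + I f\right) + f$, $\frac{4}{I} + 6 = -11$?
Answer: $0$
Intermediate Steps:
$I = - \frac{4}{17}$ ($I = \frac{4}{-6 - 11} = \frac{4}{-17} = 4 \left(- \frac{1}{17}\right) = - \frac{4}{17} \approx -0.23529$)
$p{\left(f \right)} = f^{2} + \frac{13 f}{17}$ ($p{\left(f \right)} = \left(f^{2} - \frac{4 f}{17}\right) + f = f^{2} + \frac{13 f}{17}$)
$\left(-3 + 73\right) p{\left(0 \right)} = \left(-3 + 73\right) \frac{1}{17} \cdot 0 \left(13 + 17 \cdot 0\right) = 70 \cdot \frac{1}{17} \cdot 0 \left(13 + 0\right) = 70 \cdot \frac{1}{17} \cdot 0 \cdot 13 = 70 \cdot 0 = 0$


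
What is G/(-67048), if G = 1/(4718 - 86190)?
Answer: 1/5462534656 ≈ 1.8307e-10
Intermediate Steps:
G = -1/81472 (G = 1/(-81472) = -1/81472 ≈ -1.2274e-5)
G/(-67048) = -1/81472/(-67048) = -1/81472*(-1/67048) = 1/5462534656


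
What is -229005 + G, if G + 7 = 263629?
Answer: 34617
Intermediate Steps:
G = 263622 (G = -7 + 263629 = 263622)
-229005 + G = -229005 + 263622 = 34617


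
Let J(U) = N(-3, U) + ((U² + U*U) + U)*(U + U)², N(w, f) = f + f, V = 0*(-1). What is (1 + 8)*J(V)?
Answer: 0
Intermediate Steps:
V = 0
N(w, f) = 2*f
J(U) = 2*U + 4*U²*(U + 2*U²) (J(U) = 2*U + ((U² + U*U) + U)*(U + U)² = 2*U + ((U² + U²) + U)*(2*U)² = 2*U + (2*U² + U)*(4*U²) = 2*U + (U + 2*U²)*(4*U²) = 2*U + 4*U²*(U + 2*U²))
(1 + 8)*J(V) = (1 + 8)*(2*0 + 4*0³ + 8*0⁴) = 9*(0 + 4*0 + 8*0) = 9*(0 + 0 + 0) = 9*0 = 0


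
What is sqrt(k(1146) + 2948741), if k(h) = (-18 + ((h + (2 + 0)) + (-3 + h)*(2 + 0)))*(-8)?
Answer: sqrt(2921413) ≈ 1709.2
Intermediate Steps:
k(h) = 176 - 24*h (k(h) = (-18 + ((h + 2) + (-3 + h)*2))*(-8) = (-18 + ((2 + h) + (-6 + 2*h)))*(-8) = (-18 + (-4 + 3*h))*(-8) = (-22 + 3*h)*(-8) = 176 - 24*h)
sqrt(k(1146) + 2948741) = sqrt((176 - 24*1146) + 2948741) = sqrt((176 - 27504) + 2948741) = sqrt(-27328 + 2948741) = sqrt(2921413)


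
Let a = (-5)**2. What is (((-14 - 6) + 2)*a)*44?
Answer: -19800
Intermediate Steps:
a = 25
(((-14 - 6) + 2)*a)*44 = (((-14 - 6) + 2)*25)*44 = ((-20 + 2)*25)*44 = -18*25*44 = -450*44 = -19800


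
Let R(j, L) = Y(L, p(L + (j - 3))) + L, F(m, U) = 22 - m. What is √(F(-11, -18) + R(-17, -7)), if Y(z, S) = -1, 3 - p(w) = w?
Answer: 5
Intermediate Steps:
p(w) = 3 - w
R(j, L) = -1 + L
√(F(-11, -18) + R(-17, -7)) = √((22 - 1*(-11)) + (-1 - 7)) = √((22 + 11) - 8) = √(33 - 8) = √25 = 5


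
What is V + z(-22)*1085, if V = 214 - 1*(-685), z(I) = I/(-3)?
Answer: 26567/3 ≈ 8855.7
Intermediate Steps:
z(I) = -I/3 (z(I) = I*(-⅓) = -I/3)
V = 899 (V = 214 + 685 = 899)
V + z(-22)*1085 = 899 - ⅓*(-22)*1085 = 899 + (22/3)*1085 = 899 + 23870/3 = 26567/3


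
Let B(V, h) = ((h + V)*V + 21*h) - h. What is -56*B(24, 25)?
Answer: -93856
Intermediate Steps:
B(V, h) = 20*h + V*(V + h) (B(V, h) = ((V + h)*V + 21*h) - h = (V*(V + h) + 21*h) - h = (21*h + V*(V + h)) - h = 20*h + V*(V + h))
-56*B(24, 25) = -56*(24**2 + 20*25 + 24*25) = -56*(576 + 500 + 600) = -56*1676 = -93856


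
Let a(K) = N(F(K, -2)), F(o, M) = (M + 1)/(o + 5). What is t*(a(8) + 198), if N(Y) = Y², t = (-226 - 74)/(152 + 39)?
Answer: -10038900/32279 ≈ -311.00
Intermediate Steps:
F(o, M) = (1 + M)/(5 + o)
t = -300/191 ≈ -1.5707
a(K) = (5 + K)⁻² (a(K) = ((1 - 2)/(5 + K))² = (-1/(5 + K))² = (5 + K)⁻²)
t*(a(8) + 198) = -300*((5 + 8)⁻² + 198)/191 = -300*(13⁻² + 198)/191 = -300*(1/169 + 198)/191 = -300/191*33463/169 = -10038900/32279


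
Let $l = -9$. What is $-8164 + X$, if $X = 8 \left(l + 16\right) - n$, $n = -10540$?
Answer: $2432$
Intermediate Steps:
$X = 10596$ ($X = 8 \left(-9 + 16\right) - -10540 = 8 \cdot 7 + 10540 = 56 + 10540 = 10596$)
$-8164 + X = -8164 + 10596 = 2432$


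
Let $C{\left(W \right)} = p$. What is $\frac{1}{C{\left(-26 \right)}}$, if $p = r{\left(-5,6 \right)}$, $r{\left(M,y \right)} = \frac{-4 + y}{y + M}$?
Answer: $\frac{1}{2} \approx 0.5$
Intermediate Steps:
$r{\left(M,y \right)} = \frac{-4 + y}{M + y}$
$p = 2$ ($p = \frac{-4 + 6}{-5 + 6} = 1^{-1} \cdot 2 = 1 \cdot 2 = 2$)
$C{\left(W \right)} = 2$
$\frac{1}{C{\left(-26 \right)}} = \frac{1}{2}$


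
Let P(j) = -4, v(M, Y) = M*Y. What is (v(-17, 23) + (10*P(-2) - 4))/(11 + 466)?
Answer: -145/159 ≈ -0.91195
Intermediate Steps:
(v(-17, 23) + (10*P(-2) - 4))/(11 + 466) = (-17*23 + (10*(-4) - 4))/(11 + 466) = (-391 + (-40 - 4))/477 = (-391 - 44)*(1/477) = -435*1/477 = -145/159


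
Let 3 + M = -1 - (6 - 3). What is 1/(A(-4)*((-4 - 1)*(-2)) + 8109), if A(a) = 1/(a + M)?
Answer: 11/89189 ≈ 0.00012333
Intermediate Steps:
M = -7 (M = -3 + (-1 - (6 - 3)) = -3 + (-1 - 1*3) = -3 + (-1 - 3) = -3 - 4 = -7)
A(a) = 1/(-7 + a) (A(a) = 1/(a - 7) = 1/(-7 + a))
1/(A(-4)*((-4 - 1)*(-2)) + 8109) = 1/(((-4 - 1)*(-2))/(-7 - 4) + 8109) = 1/((-5*(-2))/(-11) + 8109) = 1/(-1/11*10 + 8109) = 1/(-10/11 + 8109) = 1/(89189/11) = 11/89189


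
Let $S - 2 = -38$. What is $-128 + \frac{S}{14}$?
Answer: $- \frac{914}{7} \approx -130.57$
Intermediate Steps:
$S = -36$ ($S = 2 - 38 = -36$)
$-128 + \frac{S}{14} = -128 - \frac{36}{14} = -128 - \frac{18}{7} = - \frac{914}{7}$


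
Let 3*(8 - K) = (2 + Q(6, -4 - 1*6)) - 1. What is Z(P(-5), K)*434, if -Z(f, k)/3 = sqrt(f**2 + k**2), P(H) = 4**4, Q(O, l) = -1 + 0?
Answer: -52080*sqrt(41) ≈ -3.3347e+5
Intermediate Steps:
Q(O, l) = -1
P(H) = 256
K = 8 (K = 8 - ((2 - 1) - 1)/3 = 8 - (1 - 1)/3 = 8 - 1/3*0 = 8 + 0 = 8)
Z(f, k) = -3*sqrt(f**2 + k**2)
Z(P(-5), K)*434 = -3*sqrt(256**2 + 8**2)*434 = -3*sqrt(65536 + 64)*434 = -120*sqrt(41)*434 = -52080*sqrt(41)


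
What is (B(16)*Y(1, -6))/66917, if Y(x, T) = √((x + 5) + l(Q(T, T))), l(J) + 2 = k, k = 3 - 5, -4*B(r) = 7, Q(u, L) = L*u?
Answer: -7*√2/267668 ≈ -3.6984e-5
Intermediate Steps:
B(r) = -7/4 (B(r) = -¼*7 = -7/4)
k = -2
l(J) = -4 (l(J) = -2 - 2 = -4)
Y(x, T) = √(1 + x) (Y(x, T) = √((x + 5) - 4) = √((5 + x) - 4) = √(1 + x))
(B(16)*Y(1, -6))/66917 = -7*√(1 + 1)/4/66917 = -7*√2/4*(1/66917) = -7*√2/267668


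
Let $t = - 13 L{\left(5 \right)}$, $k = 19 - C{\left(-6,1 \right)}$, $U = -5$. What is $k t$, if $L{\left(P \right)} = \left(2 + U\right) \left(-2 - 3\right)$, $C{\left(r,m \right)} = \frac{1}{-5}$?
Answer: $-3744$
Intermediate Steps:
$C{\left(r,m \right)} = - \frac{1}{5}$
$L{\left(P \right)} = 15$ ($L{\left(P \right)} = \left(2 - 5\right) \left(-2 - 3\right) = \left(-3\right) \left(-5\right) = 15$)
$k = \frac{96}{5}$ ($k = 19 - - \frac{1}{5} = 19 + \frac{1}{5} = \frac{96}{5} \approx 19.2$)
$t = -195$ ($t = \left(-13\right) 15 = -195$)
$k t = \frac{96}{5} \left(-195\right) = -3744$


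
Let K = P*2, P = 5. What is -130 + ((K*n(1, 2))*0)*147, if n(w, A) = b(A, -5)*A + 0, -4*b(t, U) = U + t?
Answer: -130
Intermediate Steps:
b(t, U) = -U/4 - t/4 (b(t, U) = -(U + t)/4 = -U/4 - t/4)
n(w, A) = A*(5/4 - A/4) (n(w, A) = (-¼*(-5) - A/4)*A + 0 = (5/4 - A/4)*A + 0 = A*(5/4 - A/4) + 0 = A*(5/4 - A/4))
K = 10 (K = 5*2 = 10)
-130 + ((K*n(1, 2))*0)*147 = -130 + ((10*((¼)*2*(5 - 1*2)))*0)*147 = -130 + ((10*((¼)*2*(5 - 2)))*0)*147 = -130 + ((10*((¼)*2*3))*0)*147 = -130 + ((10*(3/2))*0)*147 = -130 + (15*0)*147 = -130 + 0*147 = -130 + 0 = -130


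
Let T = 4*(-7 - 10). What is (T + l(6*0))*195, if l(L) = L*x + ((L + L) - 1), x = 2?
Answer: -13455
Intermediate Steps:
T = -68 (T = 4*(-17) = -68)
l(L) = -1 + 4*L (l(L) = L*2 + ((L + L) - 1) = 2*L + (2*L - 1) = 2*L + (-1 + 2*L) = -1 + 4*L)
(T + l(6*0))*195 = (-68 + (-1 + 4*(6*0)))*195 = (-68 + (-1 + 4*0))*195 = (-68 + (-1 + 0))*195 = (-68 - 1)*195 = -69*195 = -13455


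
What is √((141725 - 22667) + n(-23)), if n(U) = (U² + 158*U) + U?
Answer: √115930 ≈ 340.48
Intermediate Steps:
n(U) = U² + 159*U
√((141725 - 22667) + n(-23)) = √((141725 - 22667) - 23*(159 - 23)) = √(119058 - 23*136) = √(119058 - 3128) = √115930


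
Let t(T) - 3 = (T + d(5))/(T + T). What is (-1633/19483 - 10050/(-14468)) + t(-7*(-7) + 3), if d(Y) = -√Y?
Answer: 289689515/70470011 - √5/104 ≈ 4.0893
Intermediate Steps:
t(T) = 3 + (T - √5)/(2*T) (t(T) = 3 + (T - √5)/(T + T) = 3 + (T - √5)/((2*T)) = 3 + (T - √5)*(1/(2*T)) = 3 + (T - √5)/(2*T))
(-1633/19483 - 10050/(-14468)) + t(-7*(-7) + 3) = (-1633/19483 - 10050/(-14468)) + (-√5 + 7*(-7*(-7) + 3))/(2*(-7*(-7) + 3)) = (-1633*1/19483 - 10050*(-1/14468)) + (-√5 + 7*(49 + 3))/(2*(49 + 3)) = (-1633/19483 + 5025/7234) + (½)*(-√5 + 7*52)/52 = 86088953/140940022 + (½)*(1/52)*(-√5 + 364) = 86088953/140940022 + (½)*(1/52)*(364 - √5) = 86088953/140940022 + (7/2 - √5/104) = 289689515/70470011 - √5/104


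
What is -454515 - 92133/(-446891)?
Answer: -203118570732/446891 ≈ -4.5452e+5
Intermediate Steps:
-454515 - 92133/(-446891) = -454515 - 92133*(-1)/446891 = -454515 - 1*(-92133/446891) = -454515 + 92133/446891 = -203118570732/446891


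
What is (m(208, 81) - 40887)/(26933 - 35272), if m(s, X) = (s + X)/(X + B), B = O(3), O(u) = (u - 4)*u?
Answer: 3188897/650442 ≈ 4.9027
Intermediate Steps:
O(u) = u*(-4 + u) (O(u) = (-4 + u)*u = u*(-4 + u))
B = -3 (B = 3*(-4 + 3) = 3*(-1) = -3)
m(s, X) = (X + s)/(-3 + X) (m(s, X) = (s + X)/(X - 3) = (X + s)/(-3 + X))
(m(208, 81) - 40887)/(26933 - 35272) = ((81 + 208)/(-3 + 81) - 40887)/(26933 - 35272) = (289/78 - 40887)/(-8339) = ((1/78)*289 - 40887)*(-1/8339) = (289/78 - 40887)*(-1/8339) = -3188897/78*(-1/8339) = 3188897/650442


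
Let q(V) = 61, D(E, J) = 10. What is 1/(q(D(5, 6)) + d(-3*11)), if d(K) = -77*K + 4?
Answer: 1/2606 ≈ 0.00038373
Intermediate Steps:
d(K) = 4 - 77*K
1/(q(D(5, 6)) + d(-3*11)) = 1/(61 + (4 - (-231)*11)) = 1/(61 + (4 - 77*(-33))) = 1/(61 + (4 + 2541)) = 1/(61 + 2545) = 1/2606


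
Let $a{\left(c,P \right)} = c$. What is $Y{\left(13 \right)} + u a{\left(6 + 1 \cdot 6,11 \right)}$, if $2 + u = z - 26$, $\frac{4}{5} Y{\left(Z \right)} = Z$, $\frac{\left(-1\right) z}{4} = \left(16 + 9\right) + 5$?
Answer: $- \frac{7039}{4} \approx -1759.8$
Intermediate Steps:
$z = -120$ ($z = - 4 \left(\left(16 + 9\right) + 5\right) = - 4 \left(25 + 5\right) = \left(-4\right) 30 = -120$)
$Y{\left(Z \right)} = \frac{5 Z}{4}$
$u = -148$ ($u = -2 - 146 = -148$)
$Y{\left(13 \right)} + u a{\left(6 + 1 \cdot 6,11 \right)} = \frac{5}{4} \cdot 13 - 148 \left(6 + 1 \cdot 6\right) = \frac{65}{4} - 148 \left(6 + 6\right) = \frac{65}{4} - 1776 = - \frac{7039}{4}$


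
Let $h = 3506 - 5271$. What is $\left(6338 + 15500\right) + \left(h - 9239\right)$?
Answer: $10834$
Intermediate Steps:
$h = -1765$ ($h = 3506 - 5271 = -1765$)
$\left(6338 + 15500\right) + \left(h - 9239\right) = \left(6338 + 15500\right) - 11004 = 21838 - 11004 = 10834$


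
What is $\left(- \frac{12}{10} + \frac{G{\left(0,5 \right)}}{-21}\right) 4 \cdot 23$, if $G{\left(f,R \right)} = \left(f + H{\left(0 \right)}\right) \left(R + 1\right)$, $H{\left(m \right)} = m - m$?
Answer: $- \frac{552}{5} \approx -110.4$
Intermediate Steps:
$H{\left(m \right)} = 0$
$G{\left(f,R \right)} = f \left(1 + R\right)$ ($G{\left(f,R \right)} = \left(f + 0\right) \left(R + 1\right) = f \left(1 + R\right)$)
$\left(- \frac{12}{10} + \frac{G{\left(0,5 \right)}}{-21}\right) 4 \cdot 23 = \left(- \frac{12}{10} + \frac{0 \left(1 + 5\right)}{-21}\right) 4 \cdot 23 = \left(\left(-12\right) \frac{1}{10} + 0 \cdot 6 \left(- \frac{1}{21}\right)\right) 4 \cdot 23 = \left(- \frac{6}{5} + 0 \left(- \frac{1}{21}\right)\right) 4 \cdot 23 = \left(- \frac{6}{5} + 0\right) 4 \cdot 23 = \left(- \frac{6}{5}\right) 4 \cdot 23 = \left(- \frac{24}{5}\right) 23 = - \frac{552}{5}$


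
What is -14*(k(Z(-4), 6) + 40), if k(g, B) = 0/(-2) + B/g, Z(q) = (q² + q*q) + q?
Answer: -563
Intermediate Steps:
Z(q) = q + 2*q² (Z(q) = (q² + q²) + q = 2*q² + q = q + 2*q²)
k(g, B) = B/g (k(g, B) = 0*(-½) + B/g = 0 + B/g = B/g)
-14*(k(Z(-4), 6) + 40) = -14*(6/((-4*(1 + 2*(-4)))) + 40) = -14*(6/((-4*(1 - 8))) + 40) = -14*(6/((-4*(-7))) + 40) = -14*(6/28 + 40) = -14*(6*(1/28) + 40) = -14*(3/14 + 40) = -14*563/14 = -563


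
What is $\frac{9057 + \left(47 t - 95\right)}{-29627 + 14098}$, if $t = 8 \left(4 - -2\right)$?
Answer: $- \frac{11218}{15529} \approx -0.72239$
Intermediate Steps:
$t = 48$ ($t = 8 \left(4 + 2\right) = 8 \cdot 6 = 48$)
$\frac{9057 + \left(47 t - 95\right)}{-29627 + 14098} = \frac{9057 + \left(47 \cdot 48 - 95\right)}{-29627 + 14098} = \frac{9057 + \left(2256 - 95\right)}{-15529} = \left(9057 + 2161\right) \left(- \frac{1}{15529}\right) = 11218 \left(- \frac{1}{15529}\right) = - \frac{11218}{15529}$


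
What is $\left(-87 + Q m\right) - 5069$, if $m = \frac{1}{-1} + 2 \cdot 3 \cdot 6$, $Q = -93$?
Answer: $-8411$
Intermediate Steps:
$m = 35$ ($m = -1 + 6 \cdot 6 = -1 + 36 = 35$)
$\left(-87 + Q m\right) - 5069 = \left(-87 - 3255\right) - 5069 = -3342 - 5069 = -8411$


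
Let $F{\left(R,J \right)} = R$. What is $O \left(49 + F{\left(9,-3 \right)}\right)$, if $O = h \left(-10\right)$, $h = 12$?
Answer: $-6960$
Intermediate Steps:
$O = -120$ ($O = 12 \left(-10\right) = -120$)
$O \left(49 + F{\left(9,-3 \right)}\right) = - 120 \left(49 + 9\right) = \left(-120\right) 58 = -6960$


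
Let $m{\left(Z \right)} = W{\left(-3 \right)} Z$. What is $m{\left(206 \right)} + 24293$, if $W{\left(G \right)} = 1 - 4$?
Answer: $23675$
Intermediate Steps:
$W{\left(G \right)} = -3$ ($W{\left(G \right)} = 1 - 4 = -3$)
$m{\left(Z \right)} = - 3 Z$
$m{\left(206 \right)} + 24293 = \left(-3\right) 206 + 24293 = -618 + 24293 = 23675$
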